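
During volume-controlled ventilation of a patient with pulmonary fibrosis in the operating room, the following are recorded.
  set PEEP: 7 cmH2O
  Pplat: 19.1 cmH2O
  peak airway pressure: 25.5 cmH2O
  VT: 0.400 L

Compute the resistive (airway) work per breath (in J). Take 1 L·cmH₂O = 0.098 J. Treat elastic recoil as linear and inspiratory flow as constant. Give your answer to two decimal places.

With constant inspiratory flow the resistive pressure is constant at PIP − Pplat = 25.5 − 19.1 = 6.4 cmH2O, so resistive work = 6.4 × 0.400 = 2.56 L·cmH2O.
× 0.098 J/(L·cmH2O) → 0.2509 J.

0.25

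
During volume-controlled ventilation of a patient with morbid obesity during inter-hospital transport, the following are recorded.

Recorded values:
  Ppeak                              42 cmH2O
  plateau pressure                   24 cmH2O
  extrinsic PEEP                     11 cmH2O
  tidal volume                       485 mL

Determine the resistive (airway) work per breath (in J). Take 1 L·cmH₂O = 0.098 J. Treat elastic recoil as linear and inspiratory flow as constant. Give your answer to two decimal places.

0.86

With constant inspiratory flow the resistive pressure is constant at PIP − Pplat = 42 − 24 = 18.0 cmH2O, so resistive work = 18.0 × 0.485 = 8.73 L·cmH2O.
× 0.098 J/(L·cmH2O) → 0.8555 J.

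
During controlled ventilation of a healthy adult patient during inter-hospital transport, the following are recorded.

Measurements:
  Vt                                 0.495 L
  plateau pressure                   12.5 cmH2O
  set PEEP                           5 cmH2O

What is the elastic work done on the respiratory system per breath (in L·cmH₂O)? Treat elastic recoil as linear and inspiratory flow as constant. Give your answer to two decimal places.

Elastic work ≈ ½ × (Pplat − PEEP) × Vt = 0.5 × (12.5 − 5) × 0.495 L = 0.5 × 7.5 × 0.495 = 1.856 L·cmH2O.

1.86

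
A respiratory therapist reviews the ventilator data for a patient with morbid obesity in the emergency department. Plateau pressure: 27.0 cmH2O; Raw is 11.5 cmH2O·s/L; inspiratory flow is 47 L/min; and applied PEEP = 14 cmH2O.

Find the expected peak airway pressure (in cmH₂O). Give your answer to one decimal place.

36.0

Flow: 47 L/min ÷ 60 = 0.7833 L/s.
PIP = Pplat + Raw × flow = 27.0 + 11.5 × 0.7833 = 27.0 + 9.008 = 36.008 cmH2O.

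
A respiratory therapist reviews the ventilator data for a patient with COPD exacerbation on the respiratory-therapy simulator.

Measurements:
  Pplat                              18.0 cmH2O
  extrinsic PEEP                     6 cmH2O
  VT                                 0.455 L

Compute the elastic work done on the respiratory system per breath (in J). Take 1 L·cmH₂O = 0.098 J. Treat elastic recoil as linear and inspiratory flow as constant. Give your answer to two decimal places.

Elastic work ≈ ½ × (Pplat − PEEP) × Vt = 0.5 × (18.0 − 6) × 0.455 L = 0.5 × 12.0 × 0.455 = 2.73 L·cmH2O.
× 0.098 J/(L·cmH2O) → 0.2675 J.

0.27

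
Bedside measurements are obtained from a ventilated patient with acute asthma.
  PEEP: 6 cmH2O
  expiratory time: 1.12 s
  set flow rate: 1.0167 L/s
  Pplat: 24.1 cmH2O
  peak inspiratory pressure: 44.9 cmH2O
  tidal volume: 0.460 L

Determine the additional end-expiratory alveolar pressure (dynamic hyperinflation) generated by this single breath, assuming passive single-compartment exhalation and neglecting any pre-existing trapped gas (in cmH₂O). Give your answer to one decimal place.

2.1

R = (PIP − Pplat)/V̇ = (44.9 − 24.1) / 1.0167 = 20.8/1.0167 = 20.458 cmH2O·s/L.
C = Vt/(Pplat − PEEP) = 460.0 / (24.1 − 6) = 460.0/18.1 = 25.414 mL/cmH2O.
τ = R × C = 20.458 × 0.02541 L/cmH2O = 0.5198 s.
Fraction remaining = e^(−Te/τ) = e^(−1.12/0.5198) = 0.1159; trapped volume = 460.0 × 0.1159 = 53.314 mL.
Additional alveolar pressure from trapping ≈ V_trapped / C = 53.314 / 25.414 = 2.098 cmH2O.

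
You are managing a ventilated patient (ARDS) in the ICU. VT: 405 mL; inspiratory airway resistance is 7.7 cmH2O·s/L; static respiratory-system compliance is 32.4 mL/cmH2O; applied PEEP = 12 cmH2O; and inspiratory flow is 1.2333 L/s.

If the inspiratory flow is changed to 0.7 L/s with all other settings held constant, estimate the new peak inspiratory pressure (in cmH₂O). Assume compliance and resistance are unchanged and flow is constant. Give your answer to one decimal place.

PIP = Vt/C + R·V̇ + PEEP (constant-flow equation of motion).
Only the resistive term changes: ΔPIP = R × ΔV̇ = 7.7 × (0.7 − 1.2333) = 7.7 × -0.5333 = -4.106 cmH2O.
Original PIP = 405/32.4 + 7.7×1.2333 + 12 = 33.996 cmH2O; new PIP = 33.996 + (-4.106) = 29.89 cmH2O.

29.9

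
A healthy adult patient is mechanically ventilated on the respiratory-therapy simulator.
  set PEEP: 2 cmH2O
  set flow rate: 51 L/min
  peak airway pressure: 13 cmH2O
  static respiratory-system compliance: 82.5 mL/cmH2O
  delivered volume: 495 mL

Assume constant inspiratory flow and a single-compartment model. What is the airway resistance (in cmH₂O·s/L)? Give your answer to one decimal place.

5.9

Flow: 51 L/min ÷ 60 = 0.85 L/s.
Equation of motion (constant flow): PIP = Vt/C + R·V̇ + PEEP.
R·V̇ = PIP − Vt/C − PEEP = 13 − 495/82.5 − 2 = 13 − 6.0 − 2 = 5.0 cmH2O.
R = 5.0 / 0.85 = 5.882 cmH2O·s/L.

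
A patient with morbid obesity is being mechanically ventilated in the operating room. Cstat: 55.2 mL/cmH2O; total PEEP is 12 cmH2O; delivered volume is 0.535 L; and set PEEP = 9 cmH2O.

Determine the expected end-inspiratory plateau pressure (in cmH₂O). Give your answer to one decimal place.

21.7

End-expiratory occlusion gives total PEEP = 12 cmH2O (intrinsic PEEP = 12 − 9 = 3). Use total PEEP for the elastic gradient.
Pplat = PEEPtotal + Vt / Cstat = 12 + 535 / 55.2 = 12 + 9.692 = 21.692 cmH2O.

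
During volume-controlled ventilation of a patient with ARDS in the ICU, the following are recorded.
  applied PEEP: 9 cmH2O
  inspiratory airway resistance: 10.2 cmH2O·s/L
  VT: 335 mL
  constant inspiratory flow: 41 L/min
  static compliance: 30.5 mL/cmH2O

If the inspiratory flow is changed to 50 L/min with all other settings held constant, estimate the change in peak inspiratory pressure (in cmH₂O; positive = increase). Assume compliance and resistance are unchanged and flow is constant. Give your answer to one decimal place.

Flow: 41 L/min ÷ 60 = 0.6833 L/s.
New flow: 50 L/min ÷ 60 = 0.8333 L/s.
PIP = Vt/C + R·V̇ + PEEP (constant-flow equation of motion).
Only the resistive term changes: ΔPIP = R × ΔV̇ = 10.2 × (0.8333 − 0.6833) = 10.2 × 0.15 = 1.53 cmH2O.

1.5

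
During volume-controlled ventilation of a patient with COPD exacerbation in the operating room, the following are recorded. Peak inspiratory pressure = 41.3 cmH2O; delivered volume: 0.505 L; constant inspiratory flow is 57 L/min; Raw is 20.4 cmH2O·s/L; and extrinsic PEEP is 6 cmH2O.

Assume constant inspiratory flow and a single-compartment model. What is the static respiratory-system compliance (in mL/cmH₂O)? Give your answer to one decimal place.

Flow: 57 L/min ÷ 60 = 0.95 L/s.
Equation of motion (constant flow): PIP = Vt/C + R·V̇ + PEEP.
Vt/C = PIP − R·V̇ − PEEP = 41.3 − 20.4×0.95 − 6 = 41.3 − 19.38 − 6 = 15.92 cmH2O.
C = Vt / 15.92 = 505 / 15.92 = 31.721 mL/cmH2O.

31.7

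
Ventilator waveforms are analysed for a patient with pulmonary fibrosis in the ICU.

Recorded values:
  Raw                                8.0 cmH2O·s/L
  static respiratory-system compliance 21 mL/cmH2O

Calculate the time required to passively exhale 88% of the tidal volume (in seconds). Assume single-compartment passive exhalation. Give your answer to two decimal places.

τ = R × C = 8.0 × 21 mL/cmH2O = 8.0 × 0.021 L/cmH2O = 0.168 s.
Exhaled fraction f = 1 − e^(−t/τ) → t = −τ·ln(1 − f) = −0.168·ln(0.12) = 0.3562 s.

0.36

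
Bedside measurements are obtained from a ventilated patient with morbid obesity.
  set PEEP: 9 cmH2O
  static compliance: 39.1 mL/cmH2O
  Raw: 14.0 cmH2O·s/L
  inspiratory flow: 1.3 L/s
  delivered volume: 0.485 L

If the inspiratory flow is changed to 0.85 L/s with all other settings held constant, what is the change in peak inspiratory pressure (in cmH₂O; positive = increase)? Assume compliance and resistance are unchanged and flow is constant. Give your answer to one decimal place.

PIP = Vt/C + R·V̇ + PEEP (constant-flow equation of motion).
Only the resistive term changes: ΔPIP = R × ΔV̇ = 14.0 × (0.85 − 1.3) = 14.0 × -0.45 = -6.3 cmH2O.

-6.3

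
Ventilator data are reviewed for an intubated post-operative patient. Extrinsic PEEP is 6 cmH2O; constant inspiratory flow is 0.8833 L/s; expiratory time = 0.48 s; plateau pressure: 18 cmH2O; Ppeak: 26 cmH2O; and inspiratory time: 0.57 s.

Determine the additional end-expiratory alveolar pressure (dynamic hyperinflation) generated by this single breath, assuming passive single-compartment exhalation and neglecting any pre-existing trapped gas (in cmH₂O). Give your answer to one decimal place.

Vt = flow × Ti = 0.8833 L/s × 0.57 s × 1000 mL/L = 503.48 mL.
R = (PIP − Pplat)/V̇ = (26 − 18) / 0.8833 = 8.0/0.8833 = 9.057 cmH2O·s/L.
C = Vt/(Pplat − PEEP) = 503.48 / (18 − 6) = 503.48/12.0 = 41.957 mL/cmH2O.
τ = R × C = 9.057 × 0.04196 L/cmH2O = 0.38 s.
Fraction remaining = e^(−Te/τ) = e^(−0.48/0.38) = 0.2828; trapped volume = 503.48 × 0.2828 = 142.38 mL.
Additional alveolar pressure from trapping ≈ V_trapped / C = 142.38 / 41.957 = 3.393 cmH2O.

3.4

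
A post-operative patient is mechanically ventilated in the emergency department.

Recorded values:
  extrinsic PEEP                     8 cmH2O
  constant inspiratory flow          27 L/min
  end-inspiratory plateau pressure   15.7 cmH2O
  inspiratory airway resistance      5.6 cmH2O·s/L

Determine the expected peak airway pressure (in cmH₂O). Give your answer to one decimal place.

18.2

Flow: 27 L/min ÷ 60 = 0.45 L/s.
PIP = Pplat + Raw × flow = 15.7 + 5.6 × 0.45 = 15.7 + 2.52 = 18.22 cmH2O.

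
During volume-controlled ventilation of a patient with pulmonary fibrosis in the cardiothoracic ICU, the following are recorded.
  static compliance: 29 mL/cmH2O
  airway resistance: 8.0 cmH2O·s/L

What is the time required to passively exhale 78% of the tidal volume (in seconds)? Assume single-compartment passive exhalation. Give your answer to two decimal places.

τ = R × C = 8.0 × 29 mL/cmH2O = 8.0 × 0.029 L/cmH2O = 0.232 s.
Exhaled fraction f = 1 − e^(−t/τ) → t = −τ·ln(1 − f) = −0.232·ln(0.22) = 0.3513 s.

0.35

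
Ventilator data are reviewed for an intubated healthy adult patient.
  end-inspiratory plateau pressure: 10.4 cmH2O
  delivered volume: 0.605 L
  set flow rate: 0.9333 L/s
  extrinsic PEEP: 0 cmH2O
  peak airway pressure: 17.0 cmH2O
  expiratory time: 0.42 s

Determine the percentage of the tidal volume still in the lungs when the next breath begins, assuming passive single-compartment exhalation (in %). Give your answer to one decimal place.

36.0

R = (PIP − Pplat)/V̇ = (17.0 − 10.4) / 0.9333 = 6.6/0.9333 = 7.072 cmH2O·s/L.
C = Vt/(Pplat − PEEP) = 605.0 / (10.4 − 0) = 605.0/10.4 = 58.173 mL/cmH2O.
τ = R × C = 7.072 × 0.05817 L/cmH2O = 0.4114 s.
Fraction remaining at end-expiration = e^(−Te/τ) = e^(−0.42/0.4114) = 0.3603 → 36.03%.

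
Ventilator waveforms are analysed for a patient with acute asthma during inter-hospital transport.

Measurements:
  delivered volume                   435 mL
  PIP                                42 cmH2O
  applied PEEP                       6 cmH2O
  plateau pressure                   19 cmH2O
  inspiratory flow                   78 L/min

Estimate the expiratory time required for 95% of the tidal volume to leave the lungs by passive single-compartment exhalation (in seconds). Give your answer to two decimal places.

Flow: 78 L/min ÷ 60 = 1.3 L/s.
R = (PIP − Pplat)/V̇ = (42 − 19) / 1.3 = 23.0/1.3 = 17.692 cmH2O·s/L.
C = Vt/(Pplat − PEEP) = 435.0 / (19 − 6) = 435.0/13.0 = 33.462 mL/cmH2O.
τ = R × C = 17.692 × 0.03346 L/cmH2O = 0.592 s.
t = −τ·ln(1 − 0.95) = −0.592·ln(0.05) = 1.773 s.

1.77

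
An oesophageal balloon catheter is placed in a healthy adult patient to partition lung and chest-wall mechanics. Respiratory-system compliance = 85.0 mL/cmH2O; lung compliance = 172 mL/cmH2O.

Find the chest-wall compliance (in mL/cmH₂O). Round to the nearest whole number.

1/Ccw = 1/Crs − 1/CL.
1/Ccw = 1/85.0 − 1/172 = 0.005951.
Ccw = 168.04 mL/cmH2O.

168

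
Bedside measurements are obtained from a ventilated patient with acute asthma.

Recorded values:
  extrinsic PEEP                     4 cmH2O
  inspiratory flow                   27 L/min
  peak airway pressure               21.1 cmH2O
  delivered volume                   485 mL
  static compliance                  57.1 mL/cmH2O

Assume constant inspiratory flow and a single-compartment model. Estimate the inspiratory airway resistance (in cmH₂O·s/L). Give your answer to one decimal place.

Flow: 27 L/min ÷ 60 = 0.45 L/s.
Equation of motion (constant flow): PIP = Vt/C + R·V̇ + PEEP.
R·V̇ = PIP − Vt/C − PEEP = 21.1 − 485/57.1 − 4 = 21.1 − 8.494 − 4 = 8.606 cmH2O.
R = 8.606 / 0.45 = 19.124 cmH2O·s/L.

19.1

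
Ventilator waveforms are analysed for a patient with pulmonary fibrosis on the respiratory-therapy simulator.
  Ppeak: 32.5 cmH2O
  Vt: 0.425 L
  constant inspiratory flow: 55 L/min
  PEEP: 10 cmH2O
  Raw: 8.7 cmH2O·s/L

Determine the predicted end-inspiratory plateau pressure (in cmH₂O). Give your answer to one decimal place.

Flow: 55 L/min ÷ 60 = 0.9167 L/s.
Pplat = PIP − Raw × flow = 32.5 − 8.7 × 0.9167 = 32.5 − 7.975 = 24.525 cmH2O.

24.5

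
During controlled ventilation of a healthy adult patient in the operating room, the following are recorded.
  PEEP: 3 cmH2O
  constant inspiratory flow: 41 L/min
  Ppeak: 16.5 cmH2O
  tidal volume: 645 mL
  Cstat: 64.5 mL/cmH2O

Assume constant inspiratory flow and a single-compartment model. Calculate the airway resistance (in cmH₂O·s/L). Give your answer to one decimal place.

Flow: 41 L/min ÷ 60 = 0.6833 L/s.
Equation of motion (constant flow): PIP = Vt/C + R·V̇ + PEEP.
R·V̇ = PIP − Vt/C − PEEP = 16.5 − 645/64.5 − 3 = 16.5 − 10.0 − 3 = 3.5 cmH2O.
R = 3.5 / 0.6833 = 5.122 cmH2O·s/L.

5.1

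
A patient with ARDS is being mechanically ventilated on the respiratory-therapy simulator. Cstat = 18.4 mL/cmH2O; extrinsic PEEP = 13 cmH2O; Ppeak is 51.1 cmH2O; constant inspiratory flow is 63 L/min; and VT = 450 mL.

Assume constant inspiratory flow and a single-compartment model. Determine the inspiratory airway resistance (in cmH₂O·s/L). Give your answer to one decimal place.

13.0

Flow: 63 L/min ÷ 60 = 1.05 L/s.
Equation of motion (constant flow): PIP = Vt/C + R·V̇ + PEEP.
R·V̇ = PIP − Vt/C − PEEP = 51.1 − 450/18.4 − 13 = 51.1 − 24.457 − 13 = 13.643 cmH2O.
R = 13.643 / 1.05 = 12.993 cmH2O·s/L.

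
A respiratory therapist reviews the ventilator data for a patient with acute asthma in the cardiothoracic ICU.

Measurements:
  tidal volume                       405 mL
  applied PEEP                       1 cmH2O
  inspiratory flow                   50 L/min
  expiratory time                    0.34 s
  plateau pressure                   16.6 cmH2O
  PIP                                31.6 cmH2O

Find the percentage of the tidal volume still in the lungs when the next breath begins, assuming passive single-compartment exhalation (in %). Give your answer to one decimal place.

Flow: 50 L/min ÷ 60 = 0.8333 L/s.
R = (PIP − Pplat)/V̇ = (31.6 − 16.6) / 0.8333 = 15.0/0.8333 = 18.001 cmH2O·s/L.
C = Vt/(Pplat − PEEP) = 405.0 / (16.6 − 1) = 405.0/15.6 = 25.962 mL/cmH2O.
τ = R × C = 18.001 × 0.02596 L/cmH2O = 0.4673 s.
Fraction remaining at end-expiration = e^(−Te/τ) = e^(−0.34/0.4673) = 0.4831 → 48.31%.

48.3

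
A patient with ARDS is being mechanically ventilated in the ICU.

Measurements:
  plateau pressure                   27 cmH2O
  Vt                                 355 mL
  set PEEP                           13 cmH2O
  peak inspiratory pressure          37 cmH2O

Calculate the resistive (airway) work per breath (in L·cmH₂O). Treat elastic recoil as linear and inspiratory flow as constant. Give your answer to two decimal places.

3.55

With constant inspiratory flow the resistive pressure is constant at PIP − Pplat = 37 − 27 = 10.0 cmH2O, so resistive work = 10.0 × 0.355 = 3.55 L·cmH2O.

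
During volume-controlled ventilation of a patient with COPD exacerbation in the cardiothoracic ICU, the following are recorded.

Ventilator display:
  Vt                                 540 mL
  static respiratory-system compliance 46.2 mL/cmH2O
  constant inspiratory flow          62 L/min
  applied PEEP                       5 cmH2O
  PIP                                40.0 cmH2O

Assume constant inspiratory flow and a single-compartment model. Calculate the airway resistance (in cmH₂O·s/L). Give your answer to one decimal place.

22.6

Flow: 62 L/min ÷ 60 = 1.0333 L/s.
Equation of motion (constant flow): PIP = Vt/C + R·V̇ + PEEP.
R·V̇ = PIP − Vt/C − PEEP = 40.0 − 540/46.2 − 5 = 40.0 − 11.688 − 5 = 23.312 cmH2O.
R = 23.312 / 1.0333 = 22.561 cmH2O·s/L.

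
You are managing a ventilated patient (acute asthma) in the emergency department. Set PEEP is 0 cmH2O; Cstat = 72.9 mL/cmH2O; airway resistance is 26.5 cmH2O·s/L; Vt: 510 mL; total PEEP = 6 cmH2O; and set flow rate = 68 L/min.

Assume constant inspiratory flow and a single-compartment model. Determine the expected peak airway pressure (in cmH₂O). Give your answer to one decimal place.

Flow: 68 L/min ÷ 60 = 1.1333 L/s.
Total PEEP = 6 cmH2O (set 0 + intrinsic 6); this is the baseline alveolar pressure.
Equation of motion (constant flow): PIP = Vt/C + R·V̇ + PEEP.
PIP = 510/72.9 + 26.5×1.1333 + 6 = 6.996 + 30.032 + 6 = 43.028 cmH2O.

43.0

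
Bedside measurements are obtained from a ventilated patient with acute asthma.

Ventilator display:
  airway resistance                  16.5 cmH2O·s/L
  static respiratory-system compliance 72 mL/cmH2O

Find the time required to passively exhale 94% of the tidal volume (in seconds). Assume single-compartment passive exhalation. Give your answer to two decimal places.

3.34

τ = R × C = 16.5 × 72 mL/cmH2O = 16.5 × 0.072 L/cmH2O = 1.188 s.
Exhaled fraction f = 1 − e^(−t/τ) → t = −τ·ln(1 − f) = −1.188·ln(0.06) = 3.342 s.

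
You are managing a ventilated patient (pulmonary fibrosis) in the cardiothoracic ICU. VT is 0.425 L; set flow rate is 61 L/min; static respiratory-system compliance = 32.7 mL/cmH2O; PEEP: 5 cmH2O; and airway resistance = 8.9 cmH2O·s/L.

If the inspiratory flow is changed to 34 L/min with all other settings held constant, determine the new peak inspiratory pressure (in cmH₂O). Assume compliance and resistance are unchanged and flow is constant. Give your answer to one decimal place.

23.0

Flow: 61 L/min ÷ 60 = 1.0167 L/s.
New flow: 34 L/min ÷ 60 = 0.5667 L/s.
PIP = Vt/C + R·V̇ + PEEP (constant-flow equation of motion).
Only the resistive term changes: ΔPIP = R × ΔV̇ = 8.9 × (0.5667 − 1.0167) = 8.9 × -0.45 = -4.005 cmH2O.
Original PIP = 425/32.7 + 8.9×1.0167 + 5 = 27.046 cmH2O; new PIP = 27.046 + (-4.005) = 23.041 cmH2O.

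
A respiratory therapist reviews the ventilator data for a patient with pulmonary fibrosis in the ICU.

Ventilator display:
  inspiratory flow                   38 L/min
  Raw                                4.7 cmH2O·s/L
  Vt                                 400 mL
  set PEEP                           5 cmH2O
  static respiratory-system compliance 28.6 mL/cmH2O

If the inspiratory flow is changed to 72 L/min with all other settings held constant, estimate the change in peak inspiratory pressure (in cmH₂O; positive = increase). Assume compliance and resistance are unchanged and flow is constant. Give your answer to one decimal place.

Flow: 38 L/min ÷ 60 = 0.6333 L/s.
New flow: 72 L/min ÷ 60 = 1.2 L/s.
PIP = Vt/C + R·V̇ + PEEP (constant-flow equation of motion).
Only the resistive term changes: ΔPIP = R × ΔV̇ = 4.7 × (1.2 − 0.6333) = 4.7 × 0.5667 = 2.663 cmH2O.

2.7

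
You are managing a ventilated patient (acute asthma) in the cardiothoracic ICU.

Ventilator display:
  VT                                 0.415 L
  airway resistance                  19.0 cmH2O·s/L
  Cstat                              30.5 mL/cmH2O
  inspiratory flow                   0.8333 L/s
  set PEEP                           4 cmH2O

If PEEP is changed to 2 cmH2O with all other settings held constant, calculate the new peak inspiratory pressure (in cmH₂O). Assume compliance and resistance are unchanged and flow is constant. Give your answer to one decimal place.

31.4

PIP = Vt/C + R·V̇ + PEEP (constant-flow equation of motion).
Only the baseline term changes: ΔPIP = ΔPEEP = 2 − 4 = -2.0 cmH2O.
Original PIP = 415/30.5 + 19.0×0.8333 + 4 = 33.439 cmH2O; new PIP = 33.439 + (-2.0) = 31.439 cmH2O.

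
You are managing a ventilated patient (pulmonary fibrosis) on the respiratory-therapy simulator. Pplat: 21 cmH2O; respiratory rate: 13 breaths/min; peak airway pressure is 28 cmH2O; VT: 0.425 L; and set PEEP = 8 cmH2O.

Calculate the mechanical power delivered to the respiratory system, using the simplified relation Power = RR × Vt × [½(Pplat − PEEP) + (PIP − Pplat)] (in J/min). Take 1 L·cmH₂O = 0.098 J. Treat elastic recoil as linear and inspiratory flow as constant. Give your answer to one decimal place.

7.3

Per-breath work = Vt × [½(Pplat−PEEP) + (PIP−Pplat)] = 0.425 × [0.5×13.0 + 7.0] = 0.425 × 13.5 = 5.738 L·cmH2O.
Power = 13 × 5.738 = 74.594 L·cmH2O/min.
× 0.098 J/(L·cmH2O) → 7.31 J/min.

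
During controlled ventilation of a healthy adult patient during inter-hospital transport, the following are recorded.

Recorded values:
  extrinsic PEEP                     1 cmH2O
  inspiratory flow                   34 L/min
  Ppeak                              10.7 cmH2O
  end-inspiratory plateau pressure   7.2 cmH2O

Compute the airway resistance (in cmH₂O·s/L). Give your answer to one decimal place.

6.2

Flow: 34 L/min ÷ 60 = 0.5667 L/s.
Raw = (PIP − Pplat) / flow = (10.7 − 7.2) / 0.5667 = 3.5 / 0.5667 = 6.176 cmH2O·s/L.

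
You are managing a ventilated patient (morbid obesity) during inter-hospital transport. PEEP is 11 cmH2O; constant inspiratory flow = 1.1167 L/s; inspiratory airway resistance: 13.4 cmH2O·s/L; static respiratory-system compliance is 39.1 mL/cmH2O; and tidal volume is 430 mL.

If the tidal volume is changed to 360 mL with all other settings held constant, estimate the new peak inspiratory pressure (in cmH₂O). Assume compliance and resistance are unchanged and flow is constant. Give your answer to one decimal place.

35.2

PIP = Vt/C + R·V̇ + PEEP (constant-flow equation of motion).
Only the elastic term changes: ΔPIP = ΔVt / C = (360 − 430) / 39.1 = -1.79 cmH2O.
Original PIP = 430/39.1 + 13.4×1.1167 + 11 = 36.961 cmH2O; new PIP = 36.961 + (-1.79) = 35.171 cmH2O.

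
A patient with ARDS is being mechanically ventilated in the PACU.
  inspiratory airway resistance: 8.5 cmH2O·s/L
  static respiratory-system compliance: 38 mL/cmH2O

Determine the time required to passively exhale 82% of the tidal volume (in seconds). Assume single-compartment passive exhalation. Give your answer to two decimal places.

0.55

τ = R × C = 8.5 × 38 mL/cmH2O = 8.5 × 0.038 L/cmH2O = 0.323 s.
Exhaled fraction f = 1 − e^(−t/τ) → t = −τ·ln(1 − f) = −0.323·ln(0.18) = 0.5539 s.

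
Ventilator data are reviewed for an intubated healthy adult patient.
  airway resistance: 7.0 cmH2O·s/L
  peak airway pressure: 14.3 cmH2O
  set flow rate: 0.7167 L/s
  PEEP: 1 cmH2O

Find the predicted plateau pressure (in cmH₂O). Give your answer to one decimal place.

9.3

Pplat = PIP − Raw × flow = 14.3 − 7.0 × 0.7167 = 14.3 − 5.017 = 9.283 cmH2O.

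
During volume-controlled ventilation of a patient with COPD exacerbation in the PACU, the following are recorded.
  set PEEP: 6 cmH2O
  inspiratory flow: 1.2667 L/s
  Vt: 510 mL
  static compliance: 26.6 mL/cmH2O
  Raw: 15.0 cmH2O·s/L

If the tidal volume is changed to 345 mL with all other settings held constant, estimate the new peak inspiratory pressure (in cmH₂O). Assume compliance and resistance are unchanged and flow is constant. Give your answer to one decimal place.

PIP = Vt/C + R·V̇ + PEEP (constant-flow equation of motion).
Only the elastic term changes: ΔPIP = ΔVt / C = (345 − 510) / 26.6 = -6.203 cmH2O.
Original PIP = 510/26.6 + 15.0×1.2667 + 6 = 44.173 cmH2O; new PIP = 44.173 + (-6.203) = 37.97 cmH2O.

38.0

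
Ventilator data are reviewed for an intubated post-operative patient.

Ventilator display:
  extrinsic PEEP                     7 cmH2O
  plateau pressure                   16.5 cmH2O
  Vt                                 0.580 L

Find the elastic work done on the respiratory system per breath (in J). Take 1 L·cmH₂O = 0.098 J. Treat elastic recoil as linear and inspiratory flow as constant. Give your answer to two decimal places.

0.27

Elastic work ≈ ½ × (Pplat − PEEP) × Vt = 0.5 × (16.5 − 7) × 0.580 L = 0.5 × 9.5 × 0.580 = 2.755 L·cmH2O.
× 0.098 J/(L·cmH2O) → 0.27 J.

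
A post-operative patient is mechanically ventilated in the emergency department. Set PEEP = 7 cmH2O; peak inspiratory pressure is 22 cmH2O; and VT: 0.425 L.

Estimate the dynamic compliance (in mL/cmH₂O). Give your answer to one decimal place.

Dynamic compliance = Vt / (PIP − PEEP) = 425 / (22 − 7) = 425 / 15.0 = 28.333 mL/cmH2O.

28.3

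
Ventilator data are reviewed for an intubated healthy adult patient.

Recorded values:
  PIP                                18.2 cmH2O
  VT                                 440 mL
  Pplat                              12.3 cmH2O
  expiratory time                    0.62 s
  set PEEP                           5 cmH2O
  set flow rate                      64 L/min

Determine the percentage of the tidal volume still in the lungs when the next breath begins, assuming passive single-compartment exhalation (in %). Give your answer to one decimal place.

15.6

Flow: 64 L/min ÷ 60 = 1.0667 L/s.
R = (PIP − Pplat)/V̇ = (18.2 − 12.3) / 1.0667 = 5.9/1.0667 = 5.531 cmH2O·s/L.
C = Vt/(Pplat − PEEP) = 440.0 / (12.3 − 5) = 440.0/7.3 = 60.274 mL/cmH2O.
τ = R × C = 5.531 × 0.06027 L/cmH2O = 0.3334 s.
Fraction remaining at end-expiration = e^(−Te/τ) = e^(−0.62/0.3334) = 0.1557 → 15.57%.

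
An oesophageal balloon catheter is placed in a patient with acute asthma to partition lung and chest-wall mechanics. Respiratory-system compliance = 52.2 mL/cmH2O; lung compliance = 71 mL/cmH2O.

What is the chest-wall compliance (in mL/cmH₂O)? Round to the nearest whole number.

197

1/Ccw = 1/Crs − 1/CL.
1/Ccw = 1/52.2 − 1/71 = 0.005073.
Ccw = 197.12 mL/cmH2O.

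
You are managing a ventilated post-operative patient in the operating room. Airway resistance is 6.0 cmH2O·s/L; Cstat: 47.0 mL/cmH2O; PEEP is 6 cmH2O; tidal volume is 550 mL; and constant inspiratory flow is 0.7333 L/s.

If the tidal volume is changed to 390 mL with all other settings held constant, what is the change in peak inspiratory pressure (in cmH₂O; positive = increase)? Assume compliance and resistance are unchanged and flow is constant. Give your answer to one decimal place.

PIP = Vt/C + R·V̇ + PEEP (constant-flow equation of motion).
Only the elastic term changes: ΔPIP = ΔVt / C = (390 − 550) / 47.0 = -3.404 cmH2O.

-3.4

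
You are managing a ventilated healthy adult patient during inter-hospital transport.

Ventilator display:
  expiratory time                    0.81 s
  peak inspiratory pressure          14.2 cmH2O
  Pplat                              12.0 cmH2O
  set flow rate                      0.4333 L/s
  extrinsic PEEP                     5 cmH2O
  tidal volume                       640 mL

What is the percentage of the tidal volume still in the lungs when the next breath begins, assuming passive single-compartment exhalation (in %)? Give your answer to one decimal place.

17.5

R = (PIP − Pplat)/V̇ = (14.2 − 12.0) / 0.4333 = 2.2/0.4333 = 5.077 cmH2O·s/L.
C = Vt/(Pplat − PEEP) = 640.0 / (12.0 − 5) = 640.0/7.0 = 91.429 mL/cmH2O.
τ = R × C = 5.077 × 0.09143 L/cmH2O = 0.4642 s.
Fraction remaining at end-expiration = e^(−Te/τ) = e^(−0.81/0.4642) = 0.1747 → 17.47%.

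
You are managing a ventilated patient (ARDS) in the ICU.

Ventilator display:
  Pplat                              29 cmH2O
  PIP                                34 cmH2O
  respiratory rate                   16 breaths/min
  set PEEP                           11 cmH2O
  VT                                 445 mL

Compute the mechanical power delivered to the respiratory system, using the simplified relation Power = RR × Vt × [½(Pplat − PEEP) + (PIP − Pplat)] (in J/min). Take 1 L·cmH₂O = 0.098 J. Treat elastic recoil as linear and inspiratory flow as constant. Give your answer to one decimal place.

Per-breath work = Vt × [½(Pplat−PEEP) + (PIP−Pplat)] = 0.445 × [0.5×18.0 + 5.0] = 0.445 × 14.0 = 6.23 L·cmH2O.
Power = 16 × 6.23 = 99.68 L·cmH2O/min.
× 0.098 J/(L·cmH2O) → 9.769 J/min.

9.8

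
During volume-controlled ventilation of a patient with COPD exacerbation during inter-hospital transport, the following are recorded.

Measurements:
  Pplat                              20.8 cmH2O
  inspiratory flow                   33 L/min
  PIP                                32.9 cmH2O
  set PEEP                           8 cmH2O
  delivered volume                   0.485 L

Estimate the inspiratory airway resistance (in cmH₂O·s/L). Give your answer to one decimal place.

Flow: 33 L/min ÷ 60 = 0.55 L/s.
Raw = (PIP − Pplat) / flow = (32.9 − 20.8) / 0.55 = 12.1 / 0.55 = 22.0 cmH2O·s/L.

22.0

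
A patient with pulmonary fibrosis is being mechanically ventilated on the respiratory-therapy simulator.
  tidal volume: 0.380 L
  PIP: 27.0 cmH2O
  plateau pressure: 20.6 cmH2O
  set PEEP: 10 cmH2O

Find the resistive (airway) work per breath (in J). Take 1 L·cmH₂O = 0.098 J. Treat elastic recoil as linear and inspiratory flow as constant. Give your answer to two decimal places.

0.24

With constant inspiratory flow the resistive pressure is constant at PIP − Pplat = 27.0 − 20.6 = 6.4 cmH2O, so resistive work = 6.4 × 0.380 = 2.432 L·cmH2O.
× 0.098 J/(L·cmH2O) → 0.2383 J.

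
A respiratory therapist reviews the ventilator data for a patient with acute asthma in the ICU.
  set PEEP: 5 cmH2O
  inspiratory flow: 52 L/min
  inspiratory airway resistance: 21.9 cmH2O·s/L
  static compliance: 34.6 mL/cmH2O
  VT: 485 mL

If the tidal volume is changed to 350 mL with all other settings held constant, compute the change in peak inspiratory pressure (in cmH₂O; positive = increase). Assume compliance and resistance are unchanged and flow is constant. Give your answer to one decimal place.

-3.9

PIP = Vt/C + R·V̇ + PEEP (constant-flow equation of motion).
Only the elastic term changes: ΔPIP = ΔVt / C = (350 − 485) / 34.6 = -3.902 cmH2O.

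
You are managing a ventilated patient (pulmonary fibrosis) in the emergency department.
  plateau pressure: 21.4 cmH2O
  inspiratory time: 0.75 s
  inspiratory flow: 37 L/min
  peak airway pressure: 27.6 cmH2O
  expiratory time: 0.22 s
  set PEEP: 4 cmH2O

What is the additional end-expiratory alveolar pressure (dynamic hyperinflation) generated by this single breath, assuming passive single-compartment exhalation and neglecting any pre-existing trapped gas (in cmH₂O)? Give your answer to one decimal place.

Flow: 37 L/min ÷ 60 = 0.6167 L/s.
Vt = flow × Ti = 0.6167 L/s × 0.75 s × 1000 mL/L = 462.53 mL.
R = (PIP − Pplat)/V̇ = (27.6 − 21.4) / 0.6167 = 6.2/0.6167 = 10.054 cmH2O·s/L.
C = Vt/(Pplat − PEEP) = 462.53 / (21.4 − 4) = 462.53/17.4 = 26.582 mL/cmH2O.
τ = R × C = 10.054 × 0.02658 L/cmH2O = 0.2672 s.
Fraction remaining = e^(−Te/τ) = e^(−0.22/0.2672) = 0.439; trapped volume = 462.53 × 0.439 = 203.05 mL.
Additional alveolar pressure from trapping ≈ V_trapped / C = 203.05 / 26.582 = 7.639 cmH2O.

7.6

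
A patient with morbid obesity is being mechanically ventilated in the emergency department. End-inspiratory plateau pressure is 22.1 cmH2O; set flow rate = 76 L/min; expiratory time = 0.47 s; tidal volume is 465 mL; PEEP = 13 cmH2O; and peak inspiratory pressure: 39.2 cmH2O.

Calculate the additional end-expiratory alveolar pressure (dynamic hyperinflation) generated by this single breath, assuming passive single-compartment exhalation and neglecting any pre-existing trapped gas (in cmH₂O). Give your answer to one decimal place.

Flow: 76 L/min ÷ 60 = 1.2667 L/s.
R = (PIP − Pplat)/V̇ = (39.2 − 22.1) / 1.2667 = 17.1/1.2667 = 13.5 cmH2O·s/L.
C = Vt/(Pplat − PEEP) = 465.0 / (22.1 − 13) = 465.0/9.1 = 51.099 mL/cmH2O.
τ = R × C = 13.5 × 0.0511 L/cmH2O = 0.6899 s.
Fraction remaining = e^(−Te/τ) = e^(−0.47/0.6899) = 0.506; trapped volume = 465.0 × 0.506 = 235.29 mL.
Additional alveolar pressure from trapping ≈ V_trapped / C = 235.29 / 51.099 = 4.605 cmH2O.

4.6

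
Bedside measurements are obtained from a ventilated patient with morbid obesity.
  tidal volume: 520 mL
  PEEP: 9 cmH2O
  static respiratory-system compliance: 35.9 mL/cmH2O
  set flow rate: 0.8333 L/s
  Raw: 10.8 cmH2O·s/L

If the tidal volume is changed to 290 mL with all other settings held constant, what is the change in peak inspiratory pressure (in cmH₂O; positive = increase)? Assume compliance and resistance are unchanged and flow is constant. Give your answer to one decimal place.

PIP = Vt/C + R·V̇ + PEEP (constant-flow equation of motion).
Only the elastic term changes: ΔPIP = ΔVt / C = (290 − 520) / 35.9 = -6.407 cmH2O.

-6.4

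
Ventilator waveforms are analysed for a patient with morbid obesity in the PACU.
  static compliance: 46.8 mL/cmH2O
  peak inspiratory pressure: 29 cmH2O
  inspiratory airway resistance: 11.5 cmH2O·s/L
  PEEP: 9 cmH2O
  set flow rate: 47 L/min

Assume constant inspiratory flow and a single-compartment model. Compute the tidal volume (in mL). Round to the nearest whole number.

514

Flow: 47 L/min ÷ 60 = 0.7833 L/s.
Equation of motion (constant flow): PIP = Vt/C + R·V̇ + PEEP.
Vt/C = PIP − R·V̇ − PEEP = 29 − 9.008 − 9 = 10.992 cmH2O.
Vt = C × 10.992 = 46.8 × 10.992 = 514.43 mL.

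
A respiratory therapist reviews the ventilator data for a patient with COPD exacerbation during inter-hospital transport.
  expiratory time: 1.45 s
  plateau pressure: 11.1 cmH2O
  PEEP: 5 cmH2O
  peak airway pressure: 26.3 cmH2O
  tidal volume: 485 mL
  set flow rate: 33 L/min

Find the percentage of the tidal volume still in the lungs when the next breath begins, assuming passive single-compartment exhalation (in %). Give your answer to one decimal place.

51.7

Flow: 33 L/min ÷ 60 = 0.55 L/s.
R = (PIP − Pplat)/V̇ = (26.3 − 11.1) / 0.55 = 15.2/0.55 = 27.636 cmH2O·s/L.
C = Vt/(Pplat − PEEP) = 485.0 / (11.1 − 5) = 485.0/6.1 = 79.508 mL/cmH2O.
τ = R × C = 27.636 × 0.07951 L/cmH2O = 2.197 s.
Fraction remaining at end-expiration = e^(−Te/τ) = e^(−1.45/2.197) = 0.5169 → 51.69%.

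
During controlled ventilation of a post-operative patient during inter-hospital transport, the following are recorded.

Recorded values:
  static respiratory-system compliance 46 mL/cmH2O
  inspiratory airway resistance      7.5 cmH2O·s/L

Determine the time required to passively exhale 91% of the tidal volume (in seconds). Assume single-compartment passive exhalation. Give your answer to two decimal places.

τ = R × C = 7.5 × 46 mL/cmH2O = 7.5 × 0.046 L/cmH2O = 0.345 s.
Exhaled fraction f = 1 − e^(−t/τ) → t = −τ·ln(1 − f) = −0.345·ln(0.09) = 0.8307 s.

0.83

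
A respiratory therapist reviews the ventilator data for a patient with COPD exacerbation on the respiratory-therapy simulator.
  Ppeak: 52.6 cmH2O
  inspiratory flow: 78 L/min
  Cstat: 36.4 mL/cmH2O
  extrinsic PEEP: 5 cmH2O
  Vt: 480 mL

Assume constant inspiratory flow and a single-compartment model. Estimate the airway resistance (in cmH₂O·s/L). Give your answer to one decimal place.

26.5

Flow: 78 L/min ÷ 60 = 1.3 L/s.
Equation of motion (constant flow): PIP = Vt/C + R·V̇ + PEEP.
R·V̇ = PIP − Vt/C − PEEP = 52.6 − 480/36.4 − 5 = 52.6 − 13.187 − 5 = 34.413 cmH2O.
R = 34.413 / 1.3 = 26.472 cmH2O·s/L.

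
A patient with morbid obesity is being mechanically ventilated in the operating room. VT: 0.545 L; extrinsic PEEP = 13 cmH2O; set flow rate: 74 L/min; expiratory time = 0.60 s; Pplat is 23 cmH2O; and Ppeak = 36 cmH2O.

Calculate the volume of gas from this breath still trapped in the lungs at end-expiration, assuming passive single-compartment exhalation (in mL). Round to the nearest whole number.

Flow: 74 L/min ÷ 60 = 1.2333 L/s.
R = (PIP − Pplat)/V̇ = (36 − 23) / 1.2333 = 13.0/1.2333 = 10.541 cmH2O·s/L.
C = Vt/(Pplat − PEEP) = 545.0 / (23 − 13) = 545.0/10.0 = 54.5 mL/cmH2O.
τ = R × C = 10.541 × 0.0545 L/cmH2O = 0.5745 s.
Fraction remaining = e^(−Te/τ) = e^(−0.60/0.5745) = 0.3519.
Trapped volume = 545.0 × 0.3519 = 191.79 mL.

192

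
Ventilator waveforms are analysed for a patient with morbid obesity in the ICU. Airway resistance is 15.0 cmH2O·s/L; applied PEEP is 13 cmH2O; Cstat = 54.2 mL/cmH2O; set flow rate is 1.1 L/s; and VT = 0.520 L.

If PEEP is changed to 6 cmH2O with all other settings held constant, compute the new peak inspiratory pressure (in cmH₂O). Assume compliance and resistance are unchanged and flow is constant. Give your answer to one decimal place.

PIP = Vt/C + R·V̇ + PEEP (constant-flow equation of motion).
Only the baseline term changes: ΔPIP = ΔPEEP = 6 − 13 = -7.0 cmH2O.
Original PIP = 520/54.2 + 15.0×1.1 + 13 = 39.094 cmH2O; new PIP = 39.094 + (-7.0) = 32.094 cmH2O.

32.1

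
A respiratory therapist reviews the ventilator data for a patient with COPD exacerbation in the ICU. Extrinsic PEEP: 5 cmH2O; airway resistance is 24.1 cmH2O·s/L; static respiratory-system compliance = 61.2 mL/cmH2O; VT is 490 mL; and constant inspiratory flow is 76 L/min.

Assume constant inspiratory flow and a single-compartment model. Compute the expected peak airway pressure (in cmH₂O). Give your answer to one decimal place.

43.5

Flow: 76 L/min ÷ 60 = 1.2667 L/s.
Equation of motion (constant flow): PIP = Vt/C + R·V̇ + PEEP.
PIP = 490/61.2 + 24.1×1.2667 + 5 = 8.007 + 30.527 + 5 = 43.534 cmH2O.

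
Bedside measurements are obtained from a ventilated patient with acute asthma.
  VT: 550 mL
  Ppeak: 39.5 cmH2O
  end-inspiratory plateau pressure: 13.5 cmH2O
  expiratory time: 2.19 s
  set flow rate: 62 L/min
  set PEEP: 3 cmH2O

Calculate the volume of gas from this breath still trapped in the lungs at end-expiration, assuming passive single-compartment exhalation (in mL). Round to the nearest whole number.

Flow: 62 L/min ÷ 60 = 1.0333 L/s.
R = (PIP − Pplat)/V̇ = (39.5 − 13.5) / 1.0333 = 26.0/1.0333 = 25.162 cmH2O·s/L.
C = Vt/(Pplat − PEEP) = 550.0 / (13.5 − 3) = 550.0/10.5 = 52.381 mL/cmH2O.
τ = R × C = 25.162 × 0.05238 L/cmH2O = 1.318 s.
Fraction remaining = e^(−Te/τ) = e^(−2.19/1.318) = 0.1898.
Trapped volume = 550.0 × 0.1898 = 104.39 mL.

104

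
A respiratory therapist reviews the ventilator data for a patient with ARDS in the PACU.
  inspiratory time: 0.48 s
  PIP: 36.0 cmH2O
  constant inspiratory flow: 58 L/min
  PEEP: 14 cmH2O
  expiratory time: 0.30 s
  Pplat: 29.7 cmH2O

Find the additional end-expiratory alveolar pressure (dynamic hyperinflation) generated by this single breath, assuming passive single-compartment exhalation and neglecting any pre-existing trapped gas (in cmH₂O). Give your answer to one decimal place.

3.3

Flow: 58 L/min ÷ 60 = 0.9667 L/s.
Vt = flow × Ti = 0.9667 L/s × 0.48 s × 1000 mL/L = 464.02 mL.
R = (PIP − Pplat)/V̇ = (36.0 − 29.7) / 0.9667 = 6.3/0.9667 = 6.517 cmH2O·s/L.
C = Vt/(Pplat − PEEP) = 464.02 / (29.7 − 14) = 464.02/15.7 = 29.555 mL/cmH2O.
τ = R × C = 6.517 × 0.02956 L/cmH2O = 0.1926 s.
Fraction remaining = e^(−Te/τ) = e^(−0.30/0.1926) = 0.2106; trapped volume = 464.02 × 0.2106 = 97.723 mL.
Additional alveolar pressure from trapping ≈ V_trapped / C = 97.723 / 29.555 = 3.306 cmH2O.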